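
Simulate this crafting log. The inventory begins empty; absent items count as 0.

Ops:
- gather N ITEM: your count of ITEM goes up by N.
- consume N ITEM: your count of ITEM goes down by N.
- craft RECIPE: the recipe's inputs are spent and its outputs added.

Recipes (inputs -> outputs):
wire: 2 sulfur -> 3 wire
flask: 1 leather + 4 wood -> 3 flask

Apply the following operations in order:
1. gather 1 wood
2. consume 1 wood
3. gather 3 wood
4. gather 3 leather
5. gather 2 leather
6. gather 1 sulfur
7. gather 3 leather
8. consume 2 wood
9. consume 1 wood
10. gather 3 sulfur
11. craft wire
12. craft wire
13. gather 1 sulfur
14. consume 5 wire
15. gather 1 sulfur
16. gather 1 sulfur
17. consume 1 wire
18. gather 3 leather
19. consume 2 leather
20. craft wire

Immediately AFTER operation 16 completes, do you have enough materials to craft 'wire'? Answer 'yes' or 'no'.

After 1 (gather 1 wood): wood=1
After 2 (consume 1 wood): (empty)
After 3 (gather 3 wood): wood=3
After 4 (gather 3 leather): leather=3 wood=3
After 5 (gather 2 leather): leather=5 wood=3
After 6 (gather 1 sulfur): leather=5 sulfur=1 wood=3
After 7 (gather 3 leather): leather=8 sulfur=1 wood=3
After 8 (consume 2 wood): leather=8 sulfur=1 wood=1
After 9 (consume 1 wood): leather=8 sulfur=1
After 10 (gather 3 sulfur): leather=8 sulfur=4
After 11 (craft wire): leather=8 sulfur=2 wire=3
After 12 (craft wire): leather=8 wire=6
After 13 (gather 1 sulfur): leather=8 sulfur=1 wire=6
After 14 (consume 5 wire): leather=8 sulfur=1 wire=1
After 15 (gather 1 sulfur): leather=8 sulfur=2 wire=1
After 16 (gather 1 sulfur): leather=8 sulfur=3 wire=1

Answer: yes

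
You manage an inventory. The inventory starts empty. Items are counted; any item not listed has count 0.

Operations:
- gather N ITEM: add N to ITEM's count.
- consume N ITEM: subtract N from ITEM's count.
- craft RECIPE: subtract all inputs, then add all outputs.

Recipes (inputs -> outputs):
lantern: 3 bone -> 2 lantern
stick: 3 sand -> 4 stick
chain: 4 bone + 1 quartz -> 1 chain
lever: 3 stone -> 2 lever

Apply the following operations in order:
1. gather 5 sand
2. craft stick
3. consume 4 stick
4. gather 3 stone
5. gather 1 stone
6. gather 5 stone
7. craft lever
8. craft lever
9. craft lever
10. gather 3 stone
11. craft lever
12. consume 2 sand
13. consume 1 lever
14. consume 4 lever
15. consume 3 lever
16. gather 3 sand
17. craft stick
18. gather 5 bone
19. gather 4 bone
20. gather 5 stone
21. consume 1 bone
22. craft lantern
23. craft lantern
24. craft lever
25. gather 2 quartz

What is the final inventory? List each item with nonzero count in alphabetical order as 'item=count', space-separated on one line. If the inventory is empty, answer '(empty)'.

After 1 (gather 5 sand): sand=5
After 2 (craft stick): sand=2 stick=4
After 3 (consume 4 stick): sand=2
After 4 (gather 3 stone): sand=2 stone=3
After 5 (gather 1 stone): sand=2 stone=4
After 6 (gather 5 stone): sand=2 stone=9
After 7 (craft lever): lever=2 sand=2 stone=6
After 8 (craft lever): lever=4 sand=2 stone=3
After 9 (craft lever): lever=6 sand=2
After 10 (gather 3 stone): lever=6 sand=2 stone=3
After 11 (craft lever): lever=8 sand=2
After 12 (consume 2 sand): lever=8
After 13 (consume 1 lever): lever=7
After 14 (consume 4 lever): lever=3
After 15 (consume 3 lever): (empty)
After 16 (gather 3 sand): sand=3
After 17 (craft stick): stick=4
After 18 (gather 5 bone): bone=5 stick=4
After 19 (gather 4 bone): bone=9 stick=4
After 20 (gather 5 stone): bone=9 stick=4 stone=5
After 21 (consume 1 bone): bone=8 stick=4 stone=5
After 22 (craft lantern): bone=5 lantern=2 stick=4 stone=5
After 23 (craft lantern): bone=2 lantern=4 stick=4 stone=5
After 24 (craft lever): bone=2 lantern=4 lever=2 stick=4 stone=2
After 25 (gather 2 quartz): bone=2 lantern=4 lever=2 quartz=2 stick=4 stone=2

Answer: bone=2 lantern=4 lever=2 quartz=2 stick=4 stone=2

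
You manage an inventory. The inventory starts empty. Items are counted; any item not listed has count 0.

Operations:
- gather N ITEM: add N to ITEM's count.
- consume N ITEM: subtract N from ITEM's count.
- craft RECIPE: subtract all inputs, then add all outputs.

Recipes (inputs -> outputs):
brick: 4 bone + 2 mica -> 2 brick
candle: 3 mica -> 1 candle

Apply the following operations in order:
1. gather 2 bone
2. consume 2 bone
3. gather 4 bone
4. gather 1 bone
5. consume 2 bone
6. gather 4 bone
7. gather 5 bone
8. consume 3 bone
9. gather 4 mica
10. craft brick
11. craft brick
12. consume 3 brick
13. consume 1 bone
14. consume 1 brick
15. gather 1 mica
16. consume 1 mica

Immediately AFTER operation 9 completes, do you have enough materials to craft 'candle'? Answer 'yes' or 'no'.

Answer: yes

Derivation:
After 1 (gather 2 bone): bone=2
After 2 (consume 2 bone): (empty)
After 3 (gather 4 bone): bone=4
After 4 (gather 1 bone): bone=5
After 5 (consume 2 bone): bone=3
After 6 (gather 4 bone): bone=7
After 7 (gather 5 bone): bone=12
After 8 (consume 3 bone): bone=9
After 9 (gather 4 mica): bone=9 mica=4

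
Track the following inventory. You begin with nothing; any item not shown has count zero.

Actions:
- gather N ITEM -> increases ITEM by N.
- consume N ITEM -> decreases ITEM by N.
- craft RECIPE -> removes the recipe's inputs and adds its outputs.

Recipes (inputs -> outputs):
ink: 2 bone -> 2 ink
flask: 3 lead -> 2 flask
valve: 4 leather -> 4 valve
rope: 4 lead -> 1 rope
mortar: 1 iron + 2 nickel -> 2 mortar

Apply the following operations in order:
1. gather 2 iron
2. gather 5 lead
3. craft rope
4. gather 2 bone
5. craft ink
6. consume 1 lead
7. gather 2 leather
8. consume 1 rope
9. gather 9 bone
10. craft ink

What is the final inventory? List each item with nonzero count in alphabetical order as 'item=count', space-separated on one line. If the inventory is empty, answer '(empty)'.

Answer: bone=7 ink=4 iron=2 leather=2

Derivation:
After 1 (gather 2 iron): iron=2
After 2 (gather 5 lead): iron=2 lead=5
After 3 (craft rope): iron=2 lead=1 rope=1
After 4 (gather 2 bone): bone=2 iron=2 lead=1 rope=1
After 5 (craft ink): ink=2 iron=2 lead=1 rope=1
After 6 (consume 1 lead): ink=2 iron=2 rope=1
After 7 (gather 2 leather): ink=2 iron=2 leather=2 rope=1
After 8 (consume 1 rope): ink=2 iron=2 leather=2
After 9 (gather 9 bone): bone=9 ink=2 iron=2 leather=2
After 10 (craft ink): bone=7 ink=4 iron=2 leather=2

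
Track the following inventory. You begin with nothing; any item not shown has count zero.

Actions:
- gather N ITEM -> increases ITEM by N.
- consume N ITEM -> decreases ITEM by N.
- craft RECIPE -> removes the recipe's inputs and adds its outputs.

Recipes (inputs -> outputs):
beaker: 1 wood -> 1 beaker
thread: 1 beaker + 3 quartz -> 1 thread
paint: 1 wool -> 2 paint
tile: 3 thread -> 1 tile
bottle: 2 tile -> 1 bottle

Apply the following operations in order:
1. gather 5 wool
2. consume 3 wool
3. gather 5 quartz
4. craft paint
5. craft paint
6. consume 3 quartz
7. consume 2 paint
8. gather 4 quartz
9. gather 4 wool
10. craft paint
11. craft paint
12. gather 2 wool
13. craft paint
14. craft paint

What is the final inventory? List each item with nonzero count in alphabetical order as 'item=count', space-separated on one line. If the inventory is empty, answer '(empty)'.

Answer: paint=10 quartz=6 wool=2

Derivation:
After 1 (gather 5 wool): wool=5
After 2 (consume 3 wool): wool=2
After 3 (gather 5 quartz): quartz=5 wool=2
After 4 (craft paint): paint=2 quartz=5 wool=1
After 5 (craft paint): paint=4 quartz=5
After 6 (consume 3 quartz): paint=4 quartz=2
After 7 (consume 2 paint): paint=2 quartz=2
After 8 (gather 4 quartz): paint=2 quartz=6
After 9 (gather 4 wool): paint=2 quartz=6 wool=4
After 10 (craft paint): paint=4 quartz=6 wool=3
After 11 (craft paint): paint=6 quartz=6 wool=2
After 12 (gather 2 wool): paint=6 quartz=6 wool=4
After 13 (craft paint): paint=8 quartz=6 wool=3
After 14 (craft paint): paint=10 quartz=6 wool=2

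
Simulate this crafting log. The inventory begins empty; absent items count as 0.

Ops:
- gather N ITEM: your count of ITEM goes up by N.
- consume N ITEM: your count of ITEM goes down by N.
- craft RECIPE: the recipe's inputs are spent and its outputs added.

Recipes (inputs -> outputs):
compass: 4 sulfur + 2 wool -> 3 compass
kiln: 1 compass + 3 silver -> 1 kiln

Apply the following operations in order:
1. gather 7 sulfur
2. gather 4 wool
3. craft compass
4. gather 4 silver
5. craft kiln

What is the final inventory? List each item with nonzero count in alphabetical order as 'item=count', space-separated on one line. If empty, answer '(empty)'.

Answer: compass=2 kiln=1 silver=1 sulfur=3 wool=2

Derivation:
After 1 (gather 7 sulfur): sulfur=7
After 2 (gather 4 wool): sulfur=7 wool=4
After 3 (craft compass): compass=3 sulfur=3 wool=2
After 4 (gather 4 silver): compass=3 silver=4 sulfur=3 wool=2
After 5 (craft kiln): compass=2 kiln=1 silver=1 sulfur=3 wool=2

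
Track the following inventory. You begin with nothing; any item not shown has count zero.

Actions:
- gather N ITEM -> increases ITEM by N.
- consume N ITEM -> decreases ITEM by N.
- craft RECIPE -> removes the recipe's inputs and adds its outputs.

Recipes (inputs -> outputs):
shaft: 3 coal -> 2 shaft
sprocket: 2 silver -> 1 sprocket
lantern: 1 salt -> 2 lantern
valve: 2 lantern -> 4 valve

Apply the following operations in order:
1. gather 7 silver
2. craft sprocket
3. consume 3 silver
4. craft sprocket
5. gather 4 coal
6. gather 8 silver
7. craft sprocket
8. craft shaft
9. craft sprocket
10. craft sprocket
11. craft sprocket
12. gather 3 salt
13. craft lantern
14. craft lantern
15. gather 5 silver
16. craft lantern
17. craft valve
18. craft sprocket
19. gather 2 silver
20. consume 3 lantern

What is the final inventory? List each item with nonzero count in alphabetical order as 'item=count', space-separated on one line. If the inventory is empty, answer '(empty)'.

After 1 (gather 7 silver): silver=7
After 2 (craft sprocket): silver=5 sprocket=1
After 3 (consume 3 silver): silver=2 sprocket=1
After 4 (craft sprocket): sprocket=2
After 5 (gather 4 coal): coal=4 sprocket=2
After 6 (gather 8 silver): coal=4 silver=8 sprocket=2
After 7 (craft sprocket): coal=4 silver=6 sprocket=3
After 8 (craft shaft): coal=1 shaft=2 silver=6 sprocket=3
After 9 (craft sprocket): coal=1 shaft=2 silver=4 sprocket=4
After 10 (craft sprocket): coal=1 shaft=2 silver=2 sprocket=5
After 11 (craft sprocket): coal=1 shaft=2 sprocket=6
After 12 (gather 3 salt): coal=1 salt=3 shaft=2 sprocket=6
After 13 (craft lantern): coal=1 lantern=2 salt=2 shaft=2 sprocket=6
After 14 (craft lantern): coal=1 lantern=4 salt=1 shaft=2 sprocket=6
After 15 (gather 5 silver): coal=1 lantern=4 salt=1 shaft=2 silver=5 sprocket=6
After 16 (craft lantern): coal=1 lantern=6 shaft=2 silver=5 sprocket=6
After 17 (craft valve): coal=1 lantern=4 shaft=2 silver=5 sprocket=6 valve=4
After 18 (craft sprocket): coal=1 lantern=4 shaft=2 silver=3 sprocket=7 valve=4
After 19 (gather 2 silver): coal=1 lantern=4 shaft=2 silver=5 sprocket=7 valve=4
After 20 (consume 3 lantern): coal=1 lantern=1 shaft=2 silver=5 sprocket=7 valve=4

Answer: coal=1 lantern=1 shaft=2 silver=5 sprocket=7 valve=4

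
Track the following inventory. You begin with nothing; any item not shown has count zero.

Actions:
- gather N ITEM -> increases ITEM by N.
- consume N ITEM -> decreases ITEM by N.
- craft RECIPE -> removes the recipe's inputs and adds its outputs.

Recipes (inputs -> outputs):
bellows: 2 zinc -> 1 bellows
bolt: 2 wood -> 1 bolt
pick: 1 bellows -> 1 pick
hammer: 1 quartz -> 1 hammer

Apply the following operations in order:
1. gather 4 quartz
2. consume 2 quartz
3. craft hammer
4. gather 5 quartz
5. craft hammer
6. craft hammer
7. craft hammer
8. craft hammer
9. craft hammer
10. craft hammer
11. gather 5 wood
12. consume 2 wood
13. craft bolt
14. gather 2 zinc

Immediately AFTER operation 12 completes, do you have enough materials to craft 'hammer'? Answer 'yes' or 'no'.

After 1 (gather 4 quartz): quartz=4
After 2 (consume 2 quartz): quartz=2
After 3 (craft hammer): hammer=1 quartz=1
After 4 (gather 5 quartz): hammer=1 quartz=6
After 5 (craft hammer): hammer=2 quartz=5
After 6 (craft hammer): hammer=3 quartz=4
After 7 (craft hammer): hammer=4 quartz=3
After 8 (craft hammer): hammer=5 quartz=2
After 9 (craft hammer): hammer=6 quartz=1
After 10 (craft hammer): hammer=7
After 11 (gather 5 wood): hammer=7 wood=5
After 12 (consume 2 wood): hammer=7 wood=3

Answer: no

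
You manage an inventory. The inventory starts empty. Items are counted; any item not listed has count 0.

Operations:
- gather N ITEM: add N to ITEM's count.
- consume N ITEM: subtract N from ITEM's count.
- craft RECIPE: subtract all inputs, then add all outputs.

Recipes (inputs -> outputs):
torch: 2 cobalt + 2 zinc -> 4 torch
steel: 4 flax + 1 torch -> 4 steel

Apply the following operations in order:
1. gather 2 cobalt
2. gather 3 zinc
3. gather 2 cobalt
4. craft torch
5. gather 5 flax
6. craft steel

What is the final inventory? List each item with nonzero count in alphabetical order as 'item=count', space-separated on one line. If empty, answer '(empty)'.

After 1 (gather 2 cobalt): cobalt=2
After 2 (gather 3 zinc): cobalt=2 zinc=3
After 3 (gather 2 cobalt): cobalt=4 zinc=3
After 4 (craft torch): cobalt=2 torch=4 zinc=1
After 5 (gather 5 flax): cobalt=2 flax=5 torch=4 zinc=1
After 6 (craft steel): cobalt=2 flax=1 steel=4 torch=3 zinc=1

Answer: cobalt=2 flax=1 steel=4 torch=3 zinc=1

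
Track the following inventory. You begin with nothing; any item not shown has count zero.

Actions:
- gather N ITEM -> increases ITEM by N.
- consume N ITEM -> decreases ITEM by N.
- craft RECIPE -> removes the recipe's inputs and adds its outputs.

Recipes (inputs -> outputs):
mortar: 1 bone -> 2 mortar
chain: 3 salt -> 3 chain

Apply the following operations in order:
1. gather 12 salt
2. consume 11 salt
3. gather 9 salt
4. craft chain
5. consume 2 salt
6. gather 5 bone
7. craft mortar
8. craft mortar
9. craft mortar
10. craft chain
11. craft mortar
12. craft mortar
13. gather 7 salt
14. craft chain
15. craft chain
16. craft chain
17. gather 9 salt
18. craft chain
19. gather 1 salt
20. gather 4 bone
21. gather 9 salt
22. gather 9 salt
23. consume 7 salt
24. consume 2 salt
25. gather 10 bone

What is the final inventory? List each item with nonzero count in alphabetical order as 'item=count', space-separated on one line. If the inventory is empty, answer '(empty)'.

Answer: bone=14 chain=18 mortar=10 salt=16

Derivation:
After 1 (gather 12 salt): salt=12
After 2 (consume 11 salt): salt=1
After 3 (gather 9 salt): salt=10
After 4 (craft chain): chain=3 salt=7
After 5 (consume 2 salt): chain=3 salt=5
After 6 (gather 5 bone): bone=5 chain=3 salt=5
After 7 (craft mortar): bone=4 chain=3 mortar=2 salt=5
After 8 (craft mortar): bone=3 chain=3 mortar=4 salt=5
After 9 (craft mortar): bone=2 chain=3 mortar=6 salt=5
After 10 (craft chain): bone=2 chain=6 mortar=6 salt=2
After 11 (craft mortar): bone=1 chain=6 mortar=8 salt=2
After 12 (craft mortar): chain=6 mortar=10 salt=2
After 13 (gather 7 salt): chain=6 mortar=10 salt=9
After 14 (craft chain): chain=9 mortar=10 salt=6
After 15 (craft chain): chain=12 mortar=10 salt=3
After 16 (craft chain): chain=15 mortar=10
After 17 (gather 9 salt): chain=15 mortar=10 salt=9
After 18 (craft chain): chain=18 mortar=10 salt=6
After 19 (gather 1 salt): chain=18 mortar=10 salt=7
After 20 (gather 4 bone): bone=4 chain=18 mortar=10 salt=7
After 21 (gather 9 salt): bone=4 chain=18 mortar=10 salt=16
After 22 (gather 9 salt): bone=4 chain=18 mortar=10 salt=25
After 23 (consume 7 salt): bone=4 chain=18 mortar=10 salt=18
After 24 (consume 2 salt): bone=4 chain=18 mortar=10 salt=16
After 25 (gather 10 bone): bone=14 chain=18 mortar=10 salt=16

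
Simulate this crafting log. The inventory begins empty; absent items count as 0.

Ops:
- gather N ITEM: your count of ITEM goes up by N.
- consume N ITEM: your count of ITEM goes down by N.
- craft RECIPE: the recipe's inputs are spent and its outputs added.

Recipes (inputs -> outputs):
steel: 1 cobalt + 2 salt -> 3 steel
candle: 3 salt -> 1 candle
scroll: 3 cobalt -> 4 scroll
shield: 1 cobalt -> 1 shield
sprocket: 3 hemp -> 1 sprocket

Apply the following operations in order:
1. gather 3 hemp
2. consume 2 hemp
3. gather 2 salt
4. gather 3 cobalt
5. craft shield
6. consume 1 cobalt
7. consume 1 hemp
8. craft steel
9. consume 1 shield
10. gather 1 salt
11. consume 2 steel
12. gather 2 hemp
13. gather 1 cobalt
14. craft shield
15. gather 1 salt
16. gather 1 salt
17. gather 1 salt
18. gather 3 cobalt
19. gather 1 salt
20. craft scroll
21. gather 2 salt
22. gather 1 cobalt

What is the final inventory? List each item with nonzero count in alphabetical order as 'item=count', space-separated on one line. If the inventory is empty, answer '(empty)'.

Answer: cobalt=1 hemp=2 salt=7 scroll=4 shield=1 steel=1

Derivation:
After 1 (gather 3 hemp): hemp=3
After 2 (consume 2 hemp): hemp=1
After 3 (gather 2 salt): hemp=1 salt=2
After 4 (gather 3 cobalt): cobalt=3 hemp=1 salt=2
After 5 (craft shield): cobalt=2 hemp=1 salt=2 shield=1
After 6 (consume 1 cobalt): cobalt=1 hemp=1 salt=2 shield=1
After 7 (consume 1 hemp): cobalt=1 salt=2 shield=1
After 8 (craft steel): shield=1 steel=3
After 9 (consume 1 shield): steel=3
After 10 (gather 1 salt): salt=1 steel=3
After 11 (consume 2 steel): salt=1 steel=1
After 12 (gather 2 hemp): hemp=2 salt=1 steel=1
After 13 (gather 1 cobalt): cobalt=1 hemp=2 salt=1 steel=1
After 14 (craft shield): hemp=2 salt=1 shield=1 steel=1
After 15 (gather 1 salt): hemp=2 salt=2 shield=1 steel=1
After 16 (gather 1 salt): hemp=2 salt=3 shield=1 steel=1
After 17 (gather 1 salt): hemp=2 salt=4 shield=1 steel=1
After 18 (gather 3 cobalt): cobalt=3 hemp=2 salt=4 shield=1 steel=1
After 19 (gather 1 salt): cobalt=3 hemp=2 salt=5 shield=1 steel=1
After 20 (craft scroll): hemp=2 salt=5 scroll=4 shield=1 steel=1
After 21 (gather 2 salt): hemp=2 salt=7 scroll=4 shield=1 steel=1
After 22 (gather 1 cobalt): cobalt=1 hemp=2 salt=7 scroll=4 shield=1 steel=1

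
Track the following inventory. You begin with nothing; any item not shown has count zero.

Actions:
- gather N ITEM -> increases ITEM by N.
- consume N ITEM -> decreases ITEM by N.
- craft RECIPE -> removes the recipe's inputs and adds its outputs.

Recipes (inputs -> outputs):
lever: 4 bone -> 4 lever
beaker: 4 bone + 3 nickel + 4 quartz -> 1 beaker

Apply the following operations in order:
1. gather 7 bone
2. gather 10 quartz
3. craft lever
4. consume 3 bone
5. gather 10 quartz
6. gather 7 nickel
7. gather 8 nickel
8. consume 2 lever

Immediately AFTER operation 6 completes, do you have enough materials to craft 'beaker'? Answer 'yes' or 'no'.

Answer: no

Derivation:
After 1 (gather 7 bone): bone=7
After 2 (gather 10 quartz): bone=7 quartz=10
After 3 (craft lever): bone=3 lever=4 quartz=10
After 4 (consume 3 bone): lever=4 quartz=10
After 5 (gather 10 quartz): lever=4 quartz=20
After 6 (gather 7 nickel): lever=4 nickel=7 quartz=20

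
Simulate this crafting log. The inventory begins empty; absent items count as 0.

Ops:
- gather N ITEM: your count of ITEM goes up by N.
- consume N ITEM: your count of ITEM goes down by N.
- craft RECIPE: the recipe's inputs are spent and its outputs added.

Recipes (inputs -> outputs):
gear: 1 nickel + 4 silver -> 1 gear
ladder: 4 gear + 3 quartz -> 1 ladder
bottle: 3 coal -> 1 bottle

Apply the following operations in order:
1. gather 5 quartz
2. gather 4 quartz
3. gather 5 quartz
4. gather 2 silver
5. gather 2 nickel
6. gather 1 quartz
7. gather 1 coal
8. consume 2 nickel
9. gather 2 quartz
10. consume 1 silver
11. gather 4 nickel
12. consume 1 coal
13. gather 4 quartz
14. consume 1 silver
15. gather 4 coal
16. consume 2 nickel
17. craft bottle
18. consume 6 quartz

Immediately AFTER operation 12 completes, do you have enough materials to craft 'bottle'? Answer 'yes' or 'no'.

Answer: no

Derivation:
After 1 (gather 5 quartz): quartz=5
After 2 (gather 4 quartz): quartz=9
After 3 (gather 5 quartz): quartz=14
After 4 (gather 2 silver): quartz=14 silver=2
After 5 (gather 2 nickel): nickel=2 quartz=14 silver=2
After 6 (gather 1 quartz): nickel=2 quartz=15 silver=2
After 7 (gather 1 coal): coal=1 nickel=2 quartz=15 silver=2
After 8 (consume 2 nickel): coal=1 quartz=15 silver=2
After 9 (gather 2 quartz): coal=1 quartz=17 silver=2
After 10 (consume 1 silver): coal=1 quartz=17 silver=1
After 11 (gather 4 nickel): coal=1 nickel=4 quartz=17 silver=1
After 12 (consume 1 coal): nickel=4 quartz=17 silver=1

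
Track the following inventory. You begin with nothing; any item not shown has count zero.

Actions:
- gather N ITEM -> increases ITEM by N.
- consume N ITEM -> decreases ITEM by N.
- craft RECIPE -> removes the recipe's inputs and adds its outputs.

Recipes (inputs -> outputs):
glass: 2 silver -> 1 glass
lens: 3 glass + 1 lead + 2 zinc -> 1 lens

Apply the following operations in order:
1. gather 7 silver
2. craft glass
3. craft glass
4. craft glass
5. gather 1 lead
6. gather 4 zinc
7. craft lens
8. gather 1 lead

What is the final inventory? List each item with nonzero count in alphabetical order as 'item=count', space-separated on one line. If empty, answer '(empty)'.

After 1 (gather 7 silver): silver=7
After 2 (craft glass): glass=1 silver=5
After 3 (craft glass): glass=2 silver=3
After 4 (craft glass): glass=3 silver=1
After 5 (gather 1 lead): glass=3 lead=1 silver=1
After 6 (gather 4 zinc): glass=3 lead=1 silver=1 zinc=4
After 7 (craft lens): lens=1 silver=1 zinc=2
After 8 (gather 1 lead): lead=1 lens=1 silver=1 zinc=2

Answer: lead=1 lens=1 silver=1 zinc=2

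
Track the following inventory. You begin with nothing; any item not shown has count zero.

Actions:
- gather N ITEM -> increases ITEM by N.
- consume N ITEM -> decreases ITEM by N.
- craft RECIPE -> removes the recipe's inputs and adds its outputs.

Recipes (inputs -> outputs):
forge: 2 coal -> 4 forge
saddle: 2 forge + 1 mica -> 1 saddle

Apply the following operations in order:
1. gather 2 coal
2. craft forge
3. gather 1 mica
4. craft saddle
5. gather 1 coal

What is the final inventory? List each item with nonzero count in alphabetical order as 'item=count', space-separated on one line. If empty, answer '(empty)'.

Answer: coal=1 forge=2 saddle=1

Derivation:
After 1 (gather 2 coal): coal=2
After 2 (craft forge): forge=4
After 3 (gather 1 mica): forge=4 mica=1
After 4 (craft saddle): forge=2 saddle=1
After 5 (gather 1 coal): coal=1 forge=2 saddle=1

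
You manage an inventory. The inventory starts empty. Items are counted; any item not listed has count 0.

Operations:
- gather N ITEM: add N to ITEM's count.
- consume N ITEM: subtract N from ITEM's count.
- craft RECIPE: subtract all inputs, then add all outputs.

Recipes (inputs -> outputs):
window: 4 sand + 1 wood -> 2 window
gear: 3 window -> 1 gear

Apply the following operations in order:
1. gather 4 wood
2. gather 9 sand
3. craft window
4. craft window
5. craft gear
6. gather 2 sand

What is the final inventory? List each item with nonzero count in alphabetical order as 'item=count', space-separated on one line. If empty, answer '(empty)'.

After 1 (gather 4 wood): wood=4
After 2 (gather 9 sand): sand=9 wood=4
After 3 (craft window): sand=5 window=2 wood=3
After 4 (craft window): sand=1 window=4 wood=2
After 5 (craft gear): gear=1 sand=1 window=1 wood=2
After 6 (gather 2 sand): gear=1 sand=3 window=1 wood=2

Answer: gear=1 sand=3 window=1 wood=2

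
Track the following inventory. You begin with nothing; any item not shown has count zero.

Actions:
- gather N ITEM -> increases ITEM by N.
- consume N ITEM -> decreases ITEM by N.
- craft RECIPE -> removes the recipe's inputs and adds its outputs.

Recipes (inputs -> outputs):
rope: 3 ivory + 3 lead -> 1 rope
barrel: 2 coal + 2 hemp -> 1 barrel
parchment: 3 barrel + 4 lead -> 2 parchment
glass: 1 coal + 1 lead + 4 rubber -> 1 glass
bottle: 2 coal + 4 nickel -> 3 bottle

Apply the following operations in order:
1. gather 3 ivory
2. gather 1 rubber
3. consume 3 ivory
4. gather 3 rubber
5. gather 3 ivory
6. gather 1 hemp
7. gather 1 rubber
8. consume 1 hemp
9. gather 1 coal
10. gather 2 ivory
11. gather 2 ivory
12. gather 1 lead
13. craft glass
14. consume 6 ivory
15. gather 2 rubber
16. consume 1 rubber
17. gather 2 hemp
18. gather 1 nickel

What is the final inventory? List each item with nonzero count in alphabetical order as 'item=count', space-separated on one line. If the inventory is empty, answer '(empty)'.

Answer: glass=1 hemp=2 ivory=1 nickel=1 rubber=2

Derivation:
After 1 (gather 3 ivory): ivory=3
After 2 (gather 1 rubber): ivory=3 rubber=1
After 3 (consume 3 ivory): rubber=1
After 4 (gather 3 rubber): rubber=4
After 5 (gather 3 ivory): ivory=3 rubber=4
After 6 (gather 1 hemp): hemp=1 ivory=3 rubber=4
After 7 (gather 1 rubber): hemp=1 ivory=3 rubber=5
After 8 (consume 1 hemp): ivory=3 rubber=5
After 9 (gather 1 coal): coal=1 ivory=3 rubber=5
After 10 (gather 2 ivory): coal=1 ivory=5 rubber=5
After 11 (gather 2 ivory): coal=1 ivory=7 rubber=5
After 12 (gather 1 lead): coal=1 ivory=7 lead=1 rubber=5
After 13 (craft glass): glass=1 ivory=7 rubber=1
After 14 (consume 6 ivory): glass=1 ivory=1 rubber=1
After 15 (gather 2 rubber): glass=1 ivory=1 rubber=3
After 16 (consume 1 rubber): glass=1 ivory=1 rubber=2
After 17 (gather 2 hemp): glass=1 hemp=2 ivory=1 rubber=2
After 18 (gather 1 nickel): glass=1 hemp=2 ivory=1 nickel=1 rubber=2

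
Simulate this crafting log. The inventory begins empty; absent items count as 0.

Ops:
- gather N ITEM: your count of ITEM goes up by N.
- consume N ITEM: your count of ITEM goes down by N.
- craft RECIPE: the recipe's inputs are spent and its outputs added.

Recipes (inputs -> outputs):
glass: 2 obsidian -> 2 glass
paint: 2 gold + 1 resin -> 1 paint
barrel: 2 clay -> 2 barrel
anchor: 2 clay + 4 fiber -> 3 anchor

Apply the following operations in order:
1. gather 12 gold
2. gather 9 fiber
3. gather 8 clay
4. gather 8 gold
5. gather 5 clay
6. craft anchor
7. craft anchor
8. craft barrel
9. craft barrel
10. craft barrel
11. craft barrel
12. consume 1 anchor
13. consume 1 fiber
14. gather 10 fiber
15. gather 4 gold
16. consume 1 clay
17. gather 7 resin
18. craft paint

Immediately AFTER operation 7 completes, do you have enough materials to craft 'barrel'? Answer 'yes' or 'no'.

Answer: yes

Derivation:
After 1 (gather 12 gold): gold=12
After 2 (gather 9 fiber): fiber=9 gold=12
After 3 (gather 8 clay): clay=8 fiber=9 gold=12
After 4 (gather 8 gold): clay=8 fiber=9 gold=20
After 5 (gather 5 clay): clay=13 fiber=9 gold=20
After 6 (craft anchor): anchor=3 clay=11 fiber=5 gold=20
After 7 (craft anchor): anchor=6 clay=9 fiber=1 gold=20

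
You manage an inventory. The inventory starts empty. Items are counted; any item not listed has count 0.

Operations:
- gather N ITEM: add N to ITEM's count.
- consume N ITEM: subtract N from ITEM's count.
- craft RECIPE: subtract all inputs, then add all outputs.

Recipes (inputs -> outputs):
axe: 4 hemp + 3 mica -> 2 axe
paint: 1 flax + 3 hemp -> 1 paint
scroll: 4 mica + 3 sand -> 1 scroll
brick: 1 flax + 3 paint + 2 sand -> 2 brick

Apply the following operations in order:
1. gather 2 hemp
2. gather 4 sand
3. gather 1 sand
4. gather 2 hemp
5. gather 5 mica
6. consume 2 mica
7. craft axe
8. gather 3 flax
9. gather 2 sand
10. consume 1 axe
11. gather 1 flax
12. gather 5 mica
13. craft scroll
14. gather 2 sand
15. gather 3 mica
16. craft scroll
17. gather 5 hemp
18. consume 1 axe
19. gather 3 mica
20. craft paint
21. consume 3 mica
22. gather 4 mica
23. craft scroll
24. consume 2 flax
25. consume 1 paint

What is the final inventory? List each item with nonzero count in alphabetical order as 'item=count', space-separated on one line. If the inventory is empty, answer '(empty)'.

Answer: flax=1 hemp=2 scroll=3

Derivation:
After 1 (gather 2 hemp): hemp=2
After 2 (gather 4 sand): hemp=2 sand=4
After 3 (gather 1 sand): hemp=2 sand=5
After 4 (gather 2 hemp): hemp=4 sand=5
After 5 (gather 5 mica): hemp=4 mica=5 sand=5
After 6 (consume 2 mica): hemp=4 mica=3 sand=5
After 7 (craft axe): axe=2 sand=5
After 8 (gather 3 flax): axe=2 flax=3 sand=5
After 9 (gather 2 sand): axe=2 flax=3 sand=7
After 10 (consume 1 axe): axe=1 flax=3 sand=7
After 11 (gather 1 flax): axe=1 flax=4 sand=7
After 12 (gather 5 mica): axe=1 flax=4 mica=5 sand=7
After 13 (craft scroll): axe=1 flax=4 mica=1 sand=4 scroll=1
After 14 (gather 2 sand): axe=1 flax=4 mica=1 sand=6 scroll=1
After 15 (gather 3 mica): axe=1 flax=4 mica=4 sand=6 scroll=1
After 16 (craft scroll): axe=1 flax=4 sand=3 scroll=2
After 17 (gather 5 hemp): axe=1 flax=4 hemp=5 sand=3 scroll=2
After 18 (consume 1 axe): flax=4 hemp=5 sand=3 scroll=2
After 19 (gather 3 mica): flax=4 hemp=5 mica=3 sand=3 scroll=2
After 20 (craft paint): flax=3 hemp=2 mica=3 paint=1 sand=3 scroll=2
After 21 (consume 3 mica): flax=3 hemp=2 paint=1 sand=3 scroll=2
After 22 (gather 4 mica): flax=3 hemp=2 mica=4 paint=1 sand=3 scroll=2
After 23 (craft scroll): flax=3 hemp=2 paint=1 scroll=3
After 24 (consume 2 flax): flax=1 hemp=2 paint=1 scroll=3
After 25 (consume 1 paint): flax=1 hemp=2 scroll=3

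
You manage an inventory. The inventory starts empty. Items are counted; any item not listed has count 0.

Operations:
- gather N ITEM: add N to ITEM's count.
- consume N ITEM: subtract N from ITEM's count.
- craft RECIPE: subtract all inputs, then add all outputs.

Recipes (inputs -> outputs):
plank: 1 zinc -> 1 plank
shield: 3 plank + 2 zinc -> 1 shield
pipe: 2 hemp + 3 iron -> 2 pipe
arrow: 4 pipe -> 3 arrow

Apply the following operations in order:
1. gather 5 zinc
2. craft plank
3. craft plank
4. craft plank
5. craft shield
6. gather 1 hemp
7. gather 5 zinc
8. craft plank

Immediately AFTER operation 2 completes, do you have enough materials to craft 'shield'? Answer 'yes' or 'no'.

After 1 (gather 5 zinc): zinc=5
After 2 (craft plank): plank=1 zinc=4

Answer: no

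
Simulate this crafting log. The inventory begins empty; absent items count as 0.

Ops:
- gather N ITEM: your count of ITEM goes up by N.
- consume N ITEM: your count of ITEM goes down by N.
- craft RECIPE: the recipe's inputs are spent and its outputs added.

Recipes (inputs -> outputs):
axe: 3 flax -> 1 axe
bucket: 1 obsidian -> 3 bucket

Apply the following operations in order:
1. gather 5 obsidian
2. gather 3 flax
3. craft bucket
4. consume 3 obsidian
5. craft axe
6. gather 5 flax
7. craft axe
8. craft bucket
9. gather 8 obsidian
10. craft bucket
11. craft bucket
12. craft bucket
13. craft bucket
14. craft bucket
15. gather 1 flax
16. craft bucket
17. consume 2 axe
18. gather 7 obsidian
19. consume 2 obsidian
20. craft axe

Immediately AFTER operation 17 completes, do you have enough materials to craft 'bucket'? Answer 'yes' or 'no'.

After 1 (gather 5 obsidian): obsidian=5
After 2 (gather 3 flax): flax=3 obsidian=5
After 3 (craft bucket): bucket=3 flax=3 obsidian=4
After 4 (consume 3 obsidian): bucket=3 flax=3 obsidian=1
After 5 (craft axe): axe=1 bucket=3 obsidian=1
After 6 (gather 5 flax): axe=1 bucket=3 flax=5 obsidian=1
After 7 (craft axe): axe=2 bucket=3 flax=2 obsidian=1
After 8 (craft bucket): axe=2 bucket=6 flax=2
After 9 (gather 8 obsidian): axe=2 bucket=6 flax=2 obsidian=8
After 10 (craft bucket): axe=2 bucket=9 flax=2 obsidian=7
After 11 (craft bucket): axe=2 bucket=12 flax=2 obsidian=6
After 12 (craft bucket): axe=2 bucket=15 flax=2 obsidian=5
After 13 (craft bucket): axe=2 bucket=18 flax=2 obsidian=4
After 14 (craft bucket): axe=2 bucket=21 flax=2 obsidian=3
After 15 (gather 1 flax): axe=2 bucket=21 flax=3 obsidian=3
After 16 (craft bucket): axe=2 bucket=24 flax=3 obsidian=2
After 17 (consume 2 axe): bucket=24 flax=3 obsidian=2

Answer: yes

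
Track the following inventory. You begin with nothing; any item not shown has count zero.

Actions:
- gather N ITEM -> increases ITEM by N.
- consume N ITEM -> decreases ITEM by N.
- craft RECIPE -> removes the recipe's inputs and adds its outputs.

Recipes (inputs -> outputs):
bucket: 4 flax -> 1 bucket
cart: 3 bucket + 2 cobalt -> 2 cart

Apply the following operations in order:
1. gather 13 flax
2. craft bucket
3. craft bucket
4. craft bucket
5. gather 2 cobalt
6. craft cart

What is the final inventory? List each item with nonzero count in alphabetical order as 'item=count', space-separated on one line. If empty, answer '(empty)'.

Answer: cart=2 flax=1

Derivation:
After 1 (gather 13 flax): flax=13
After 2 (craft bucket): bucket=1 flax=9
After 3 (craft bucket): bucket=2 flax=5
After 4 (craft bucket): bucket=3 flax=1
After 5 (gather 2 cobalt): bucket=3 cobalt=2 flax=1
After 6 (craft cart): cart=2 flax=1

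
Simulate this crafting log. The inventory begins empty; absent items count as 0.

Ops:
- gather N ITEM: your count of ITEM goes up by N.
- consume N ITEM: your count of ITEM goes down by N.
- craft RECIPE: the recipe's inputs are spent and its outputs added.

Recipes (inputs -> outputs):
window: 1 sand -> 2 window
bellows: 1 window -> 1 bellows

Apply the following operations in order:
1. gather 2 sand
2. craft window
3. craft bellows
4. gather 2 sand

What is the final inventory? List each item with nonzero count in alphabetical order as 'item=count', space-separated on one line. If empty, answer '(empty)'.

After 1 (gather 2 sand): sand=2
After 2 (craft window): sand=1 window=2
After 3 (craft bellows): bellows=1 sand=1 window=1
After 4 (gather 2 sand): bellows=1 sand=3 window=1

Answer: bellows=1 sand=3 window=1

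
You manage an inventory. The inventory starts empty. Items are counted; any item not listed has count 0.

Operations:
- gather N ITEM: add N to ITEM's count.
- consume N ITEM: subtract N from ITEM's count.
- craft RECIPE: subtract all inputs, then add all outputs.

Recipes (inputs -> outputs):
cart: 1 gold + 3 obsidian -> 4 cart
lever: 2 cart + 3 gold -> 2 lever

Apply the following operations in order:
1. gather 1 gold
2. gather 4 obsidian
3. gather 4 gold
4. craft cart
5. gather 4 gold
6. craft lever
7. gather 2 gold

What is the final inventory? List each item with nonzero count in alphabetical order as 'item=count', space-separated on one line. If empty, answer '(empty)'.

After 1 (gather 1 gold): gold=1
After 2 (gather 4 obsidian): gold=1 obsidian=4
After 3 (gather 4 gold): gold=5 obsidian=4
After 4 (craft cart): cart=4 gold=4 obsidian=1
After 5 (gather 4 gold): cart=4 gold=8 obsidian=1
After 6 (craft lever): cart=2 gold=5 lever=2 obsidian=1
After 7 (gather 2 gold): cart=2 gold=7 lever=2 obsidian=1

Answer: cart=2 gold=7 lever=2 obsidian=1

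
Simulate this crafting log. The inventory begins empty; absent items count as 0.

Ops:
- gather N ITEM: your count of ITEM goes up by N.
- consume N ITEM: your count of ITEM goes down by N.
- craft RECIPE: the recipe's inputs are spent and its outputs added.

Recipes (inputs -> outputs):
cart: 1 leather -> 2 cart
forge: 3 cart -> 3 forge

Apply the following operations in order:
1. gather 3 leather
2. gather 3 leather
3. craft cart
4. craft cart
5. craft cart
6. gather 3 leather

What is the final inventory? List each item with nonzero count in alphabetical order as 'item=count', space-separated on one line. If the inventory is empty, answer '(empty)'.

Answer: cart=6 leather=6

Derivation:
After 1 (gather 3 leather): leather=3
After 2 (gather 3 leather): leather=6
After 3 (craft cart): cart=2 leather=5
After 4 (craft cart): cart=4 leather=4
After 5 (craft cart): cart=6 leather=3
After 6 (gather 3 leather): cart=6 leather=6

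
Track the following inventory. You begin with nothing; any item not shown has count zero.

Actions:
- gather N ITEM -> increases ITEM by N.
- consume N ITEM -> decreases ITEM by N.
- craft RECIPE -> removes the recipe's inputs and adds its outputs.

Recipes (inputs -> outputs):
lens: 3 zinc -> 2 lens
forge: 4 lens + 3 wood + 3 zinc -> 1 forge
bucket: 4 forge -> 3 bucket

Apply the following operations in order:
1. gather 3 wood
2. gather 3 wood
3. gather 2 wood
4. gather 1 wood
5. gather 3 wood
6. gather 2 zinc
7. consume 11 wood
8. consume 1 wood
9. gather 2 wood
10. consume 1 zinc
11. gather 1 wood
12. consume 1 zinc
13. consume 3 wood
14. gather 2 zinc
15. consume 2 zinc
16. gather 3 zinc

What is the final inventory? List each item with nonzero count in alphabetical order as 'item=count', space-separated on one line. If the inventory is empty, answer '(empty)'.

Answer: zinc=3

Derivation:
After 1 (gather 3 wood): wood=3
After 2 (gather 3 wood): wood=6
After 3 (gather 2 wood): wood=8
After 4 (gather 1 wood): wood=9
After 5 (gather 3 wood): wood=12
After 6 (gather 2 zinc): wood=12 zinc=2
After 7 (consume 11 wood): wood=1 zinc=2
After 8 (consume 1 wood): zinc=2
After 9 (gather 2 wood): wood=2 zinc=2
After 10 (consume 1 zinc): wood=2 zinc=1
After 11 (gather 1 wood): wood=3 zinc=1
After 12 (consume 1 zinc): wood=3
After 13 (consume 3 wood): (empty)
After 14 (gather 2 zinc): zinc=2
After 15 (consume 2 zinc): (empty)
After 16 (gather 3 zinc): zinc=3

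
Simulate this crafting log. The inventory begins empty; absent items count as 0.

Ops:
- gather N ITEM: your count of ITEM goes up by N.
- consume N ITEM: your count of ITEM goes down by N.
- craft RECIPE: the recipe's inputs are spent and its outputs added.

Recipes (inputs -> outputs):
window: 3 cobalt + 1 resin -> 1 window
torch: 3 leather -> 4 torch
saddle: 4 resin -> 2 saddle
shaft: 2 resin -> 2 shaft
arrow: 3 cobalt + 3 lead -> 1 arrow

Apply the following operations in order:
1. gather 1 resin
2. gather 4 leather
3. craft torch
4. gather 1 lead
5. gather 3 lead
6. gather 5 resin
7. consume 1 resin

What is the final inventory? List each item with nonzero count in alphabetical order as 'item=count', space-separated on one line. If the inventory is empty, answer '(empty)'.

Answer: lead=4 leather=1 resin=5 torch=4

Derivation:
After 1 (gather 1 resin): resin=1
After 2 (gather 4 leather): leather=4 resin=1
After 3 (craft torch): leather=1 resin=1 torch=4
After 4 (gather 1 lead): lead=1 leather=1 resin=1 torch=4
After 5 (gather 3 lead): lead=4 leather=1 resin=1 torch=4
After 6 (gather 5 resin): lead=4 leather=1 resin=6 torch=4
After 7 (consume 1 resin): lead=4 leather=1 resin=5 torch=4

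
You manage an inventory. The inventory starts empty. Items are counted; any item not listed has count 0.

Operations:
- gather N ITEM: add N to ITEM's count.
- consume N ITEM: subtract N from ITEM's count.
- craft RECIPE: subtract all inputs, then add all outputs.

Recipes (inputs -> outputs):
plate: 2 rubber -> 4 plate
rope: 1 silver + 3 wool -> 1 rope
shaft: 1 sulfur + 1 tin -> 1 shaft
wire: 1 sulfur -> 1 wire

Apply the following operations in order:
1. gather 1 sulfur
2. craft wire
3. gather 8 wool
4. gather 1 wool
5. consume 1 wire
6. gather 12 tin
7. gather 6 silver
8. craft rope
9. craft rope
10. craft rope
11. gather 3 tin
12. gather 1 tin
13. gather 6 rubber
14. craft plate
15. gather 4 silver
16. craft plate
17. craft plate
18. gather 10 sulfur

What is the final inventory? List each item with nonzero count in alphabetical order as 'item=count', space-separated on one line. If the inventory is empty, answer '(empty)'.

Answer: plate=12 rope=3 silver=7 sulfur=10 tin=16

Derivation:
After 1 (gather 1 sulfur): sulfur=1
After 2 (craft wire): wire=1
After 3 (gather 8 wool): wire=1 wool=8
After 4 (gather 1 wool): wire=1 wool=9
After 5 (consume 1 wire): wool=9
After 6 (gather 12 tin): tin=12 wool=9
After 7 (gather 6 silver): silver=6 tin=12 wool=9
After 8 (craft rope): rope=1 silver=5 tin=12 wool=6
After 9 (craft rope): rope=2 silver=4 tin=12 wool=3
After 10 (craft rope): rope=3 silver=3 tin=12
After 11 (gather 3 tin): rope=3 silver=3 tin=15
After 12 (gather 1 tin): rope=3 silver=3 tin=16
After 13 (gather 6 rubber): rope=3 rubber=6 silver=3 tin=16
After 14 (craft plate): plate=4 rope=3 rubber=4 silver=3 tin=16
After 15 (gather 4 silver): plate=4 rope=3 rubber=4 silver=7 tin=16
After 16 (craft plate): plate=8 rope=3 rubber=2 silver=7 tin=16
After 17 (craft plate): plate=12 rope=3 silver=7 tin=16
After 18 (gather 10 sulfur): plate=12 rope=3 silver=7 sulfur=10 tin=16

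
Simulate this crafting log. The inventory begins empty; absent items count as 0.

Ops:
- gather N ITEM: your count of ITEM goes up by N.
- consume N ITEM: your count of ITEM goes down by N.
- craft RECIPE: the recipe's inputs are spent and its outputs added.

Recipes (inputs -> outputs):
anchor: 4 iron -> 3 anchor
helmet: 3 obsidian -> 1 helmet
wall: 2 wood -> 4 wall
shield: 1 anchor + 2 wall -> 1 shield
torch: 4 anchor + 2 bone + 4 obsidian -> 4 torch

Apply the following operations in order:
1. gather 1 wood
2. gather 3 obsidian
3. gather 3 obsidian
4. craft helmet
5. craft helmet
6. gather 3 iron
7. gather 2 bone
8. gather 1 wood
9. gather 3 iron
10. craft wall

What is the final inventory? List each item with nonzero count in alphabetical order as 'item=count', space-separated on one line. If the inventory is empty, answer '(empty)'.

Answer: bone=2 helmet=2 iron=6 wall=4

Derivation:
After 1 (gather 1 wood): wood=1
After 2 (gather 3 obsidian): obsidian=3 wood=1
After 3 (gather 3 obsidian): obsidian=6 wood=1
After 4 (craft helmet): helmet=1 obsidian=3 wood=1
After 5 (craft helmet): helmet=2 wood=1
After 6 (gather 3 iron): helmet=2 iron=3 wood=1
After 7 (gather 2 bone): bone=2 helmet=2 iron=3 wood=1
After 8 (gather 1 wood): bone=2 helmet=2 iron=3 wood=2
After 9 (gather 3 iron): bone=2 helmet=2 iron=6 wood=2
After 10 (craft wall): bone=2 helmet=2 iron=6 wall=4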